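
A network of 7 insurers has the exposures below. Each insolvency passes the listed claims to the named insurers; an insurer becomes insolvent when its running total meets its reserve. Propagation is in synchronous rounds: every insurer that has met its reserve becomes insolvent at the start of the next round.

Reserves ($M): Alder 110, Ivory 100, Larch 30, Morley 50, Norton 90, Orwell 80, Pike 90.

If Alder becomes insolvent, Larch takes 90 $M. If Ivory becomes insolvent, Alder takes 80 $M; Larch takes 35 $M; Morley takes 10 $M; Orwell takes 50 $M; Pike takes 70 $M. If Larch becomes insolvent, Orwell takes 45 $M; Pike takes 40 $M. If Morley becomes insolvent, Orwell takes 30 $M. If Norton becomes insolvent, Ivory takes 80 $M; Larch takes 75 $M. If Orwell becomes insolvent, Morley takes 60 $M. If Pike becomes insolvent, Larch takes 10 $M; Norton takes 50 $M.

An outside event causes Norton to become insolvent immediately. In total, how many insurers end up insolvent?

2

Round 1 — Norton becomes insolvent (initial).
  Ivory: +80 → 80 < 100
  Larch: +75 → 75 ≥ 30
Round 2 — Larch becomes insolvent.
  Orwell: +45 → 45 < 80
  Pike: +40 → 40 < 90
No further insolvencies.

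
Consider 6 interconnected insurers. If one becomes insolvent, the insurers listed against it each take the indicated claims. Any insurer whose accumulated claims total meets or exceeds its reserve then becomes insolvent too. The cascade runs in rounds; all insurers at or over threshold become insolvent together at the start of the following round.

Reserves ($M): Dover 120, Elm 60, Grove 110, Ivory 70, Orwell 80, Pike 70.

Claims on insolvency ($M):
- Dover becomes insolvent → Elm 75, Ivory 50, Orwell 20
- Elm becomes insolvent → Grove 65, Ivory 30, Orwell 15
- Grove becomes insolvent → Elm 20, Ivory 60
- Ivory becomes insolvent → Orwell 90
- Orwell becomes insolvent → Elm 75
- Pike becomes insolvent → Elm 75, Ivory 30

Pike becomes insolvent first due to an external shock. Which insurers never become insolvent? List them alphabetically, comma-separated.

Dover, Grove, Ivory, Orwell

Round 1 — Pike becomes insolvent (initial).
  Elm: +75 → 75 ≥ 60
  Ivory: +30 → 30 < 70
Round 2 — Elm becomes insolvent.
  Grove: +65 → 65 < 110
  Ivory: +30 → 60 < 70
  Orwell: +15 → 15 < 80
No further insolvencies.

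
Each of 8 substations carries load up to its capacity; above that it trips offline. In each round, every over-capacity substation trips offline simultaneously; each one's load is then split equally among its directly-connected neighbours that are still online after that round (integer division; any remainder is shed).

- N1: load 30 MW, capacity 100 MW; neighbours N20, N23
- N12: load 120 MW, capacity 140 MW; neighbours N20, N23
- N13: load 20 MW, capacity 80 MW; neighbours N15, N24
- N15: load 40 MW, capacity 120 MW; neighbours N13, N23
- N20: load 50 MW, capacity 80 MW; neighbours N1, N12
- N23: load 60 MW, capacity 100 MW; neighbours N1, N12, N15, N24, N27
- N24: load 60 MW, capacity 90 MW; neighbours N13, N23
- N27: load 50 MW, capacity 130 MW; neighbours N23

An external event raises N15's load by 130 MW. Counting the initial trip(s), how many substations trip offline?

Round 1 — N15 at 170 > 120. N15 trips offline.
  N15 sheds 170 MW to N13, N23: 85 each.
    N13: 20+85 = 105 > 80
    N23: 60+85 = 145 > 100
Round 2 — N13, N23 trip offline.
  N13 sheds 105 MW to N24: 105 each.
    N24: 60+105 = 165 > 90
  N23 sheds 145 MW to N1, N12, N24, N27: 36 each (1 lost).
    N1: 30+36 = 66 ≤ 100
    N12: 120+36 = 156 > 140
    N24: 165+36 = 201 > 90
    N27: 50+36 = 86 ≤ 130
Round 3 — N12, N24 trip offline.
  N12 sheds 156 MW to N20: 156 each.
    N20: 50+156 = 206 > 80
  N24 sheds 201 MW: no online neighbours, lost.
Round 4 — N20 trips offline.
  N20 sheds 206 MW to N1: 206 each.
    N1: 66+206 = 272 > 100
Round 5 — N1 trips offline.
  N1 sheds 272 MW: no online neighbours, lost.
No further trips.

7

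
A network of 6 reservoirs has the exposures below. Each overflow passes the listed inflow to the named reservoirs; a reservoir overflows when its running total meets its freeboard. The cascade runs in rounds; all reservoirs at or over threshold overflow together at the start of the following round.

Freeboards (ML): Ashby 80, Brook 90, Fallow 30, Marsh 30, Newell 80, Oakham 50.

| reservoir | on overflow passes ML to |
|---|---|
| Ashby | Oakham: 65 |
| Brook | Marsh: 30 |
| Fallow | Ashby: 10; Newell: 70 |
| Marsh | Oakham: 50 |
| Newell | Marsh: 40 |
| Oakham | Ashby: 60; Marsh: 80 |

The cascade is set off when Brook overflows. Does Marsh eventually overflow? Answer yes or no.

yes

Round 1 — Brook overflows (initial).
  Marsh: +30 → 30 ≥ 30
Round 2 — Marsh overflows.
  Oakham: +50 → 50 ≥ 50
Round 3 — Oakham overflows.
  Ashby: +60 → 60 < 80
No further overflows.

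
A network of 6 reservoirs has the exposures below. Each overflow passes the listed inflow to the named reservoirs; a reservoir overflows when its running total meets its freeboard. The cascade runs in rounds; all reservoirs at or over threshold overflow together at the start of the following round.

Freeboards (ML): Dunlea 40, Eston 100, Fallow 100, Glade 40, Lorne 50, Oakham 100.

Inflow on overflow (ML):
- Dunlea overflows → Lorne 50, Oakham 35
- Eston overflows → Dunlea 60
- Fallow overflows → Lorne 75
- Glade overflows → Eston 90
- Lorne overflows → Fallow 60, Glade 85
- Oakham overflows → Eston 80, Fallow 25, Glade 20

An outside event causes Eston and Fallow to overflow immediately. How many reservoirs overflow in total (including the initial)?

Round 1 — Eston, Fallow overflow (initial).
  Dunlea: +60 → 60 ≥ 40
  Lorne: +75 → 75 ≥ 50
Round 2 — Dunlea, Lorne overflow.
  Glade: +85 → 85 ≥ 40
  Oakham: +35 → 35 < 100
Round 3 — Glade overflows.
No further overflows.

5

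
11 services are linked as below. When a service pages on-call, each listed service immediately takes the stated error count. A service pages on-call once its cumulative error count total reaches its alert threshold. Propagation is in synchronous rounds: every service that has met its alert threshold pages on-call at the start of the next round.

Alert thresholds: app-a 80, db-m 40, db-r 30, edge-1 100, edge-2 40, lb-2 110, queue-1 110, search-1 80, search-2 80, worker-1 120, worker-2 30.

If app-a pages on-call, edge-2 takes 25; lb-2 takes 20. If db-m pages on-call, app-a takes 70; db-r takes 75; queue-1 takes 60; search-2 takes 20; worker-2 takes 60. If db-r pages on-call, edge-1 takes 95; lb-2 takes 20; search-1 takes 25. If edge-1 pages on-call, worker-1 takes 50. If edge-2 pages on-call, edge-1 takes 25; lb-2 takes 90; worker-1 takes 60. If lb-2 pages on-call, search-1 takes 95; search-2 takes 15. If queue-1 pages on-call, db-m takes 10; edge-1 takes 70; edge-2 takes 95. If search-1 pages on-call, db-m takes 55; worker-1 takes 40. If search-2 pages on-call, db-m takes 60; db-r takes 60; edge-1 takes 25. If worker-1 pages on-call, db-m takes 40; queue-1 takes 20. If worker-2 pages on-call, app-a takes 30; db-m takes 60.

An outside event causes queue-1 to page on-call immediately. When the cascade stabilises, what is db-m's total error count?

Round 1 — queue-1 pages on-call (initial).
  db-m: +10 → 10 < 40
  edge-1: +70 → 70 < 100
  edge-2: +95 → 95 ≥ 40
Round 2 — edge-2 pages on-call.
  edge-1: +25 → 95 < 100
  lb-2: +90 → 90 < 110
  worker-1: +60 → 60 < 120
No further pages.

10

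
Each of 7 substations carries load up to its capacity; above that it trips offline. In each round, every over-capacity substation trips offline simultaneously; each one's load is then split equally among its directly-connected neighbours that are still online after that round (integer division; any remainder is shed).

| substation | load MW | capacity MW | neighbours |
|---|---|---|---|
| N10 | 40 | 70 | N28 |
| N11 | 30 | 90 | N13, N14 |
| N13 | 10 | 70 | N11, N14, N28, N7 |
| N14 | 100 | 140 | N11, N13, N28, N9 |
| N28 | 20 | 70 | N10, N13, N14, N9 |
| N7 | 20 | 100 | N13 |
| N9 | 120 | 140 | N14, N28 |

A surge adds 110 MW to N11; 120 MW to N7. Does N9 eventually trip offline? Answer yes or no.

Round 1 — N11 at 140 > 90; N7 at 140 > 100. N11, N7 trip offline.
  N11 sheds 140 MW to N13, N14: 70 each.
    N13: 10+70 = 80 > 70
    N14: 100+70 = 170 > 140
  N7 sheds 140 MW to N13: 140 each.
    N13: 80+140 = 220 > 70
Round 2 — N13, N14 trip offline.
  N13 sheds 220 MW to N28: 220 each.
    N28: 20+220 = 240 > 70
  N14 sheds 170 MW to N28, N9: 85 each.
    N28: 240+85 = 325 > 70
    N9: 120+85 = 205 > 140
Round 3 — N28, N9 trip offline.
  N28 sheds 325 MW to N10: 325 each.
    N10: 40+325 = 365 > 70
  N9 sheds 205 MW: no online neighbours, lost.
Round 4 — N10 trips offline.
  N10 sheds 365 MW: no online neighbours, lost.
No further trips.

yes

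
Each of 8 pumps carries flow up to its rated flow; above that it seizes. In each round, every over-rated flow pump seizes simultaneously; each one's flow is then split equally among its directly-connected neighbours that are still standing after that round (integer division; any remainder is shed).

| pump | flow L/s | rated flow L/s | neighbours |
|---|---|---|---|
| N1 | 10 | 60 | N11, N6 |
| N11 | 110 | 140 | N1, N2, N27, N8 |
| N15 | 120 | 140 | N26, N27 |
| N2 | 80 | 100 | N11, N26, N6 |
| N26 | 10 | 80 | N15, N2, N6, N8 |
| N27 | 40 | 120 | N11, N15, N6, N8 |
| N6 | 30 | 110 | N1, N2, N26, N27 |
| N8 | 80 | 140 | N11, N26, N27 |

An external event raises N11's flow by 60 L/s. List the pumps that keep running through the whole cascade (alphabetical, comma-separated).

N1, N15, N26, N27, N6, N8

Round 1 — N11 at 170 > 140. N11 seizes.
  N11 sheds 170 L/s to N1, N2, N27, N8: 42 each (2 lost).
    N1: 10+42 = 52 ≤ 60
    N2: 80+42 = 122 > 100
    N27: 40+42 = 82 ≤ 120
    N8: 80+42 = 122 ≤ 140
Round 2 — N2 seizes.
  N2 sheds 122 L/s to N26, N6: 61 each.
    N26: 10+61 = 71 ≤ 80
    N6: 30+61 = 91 ≤ 110
No further seizures.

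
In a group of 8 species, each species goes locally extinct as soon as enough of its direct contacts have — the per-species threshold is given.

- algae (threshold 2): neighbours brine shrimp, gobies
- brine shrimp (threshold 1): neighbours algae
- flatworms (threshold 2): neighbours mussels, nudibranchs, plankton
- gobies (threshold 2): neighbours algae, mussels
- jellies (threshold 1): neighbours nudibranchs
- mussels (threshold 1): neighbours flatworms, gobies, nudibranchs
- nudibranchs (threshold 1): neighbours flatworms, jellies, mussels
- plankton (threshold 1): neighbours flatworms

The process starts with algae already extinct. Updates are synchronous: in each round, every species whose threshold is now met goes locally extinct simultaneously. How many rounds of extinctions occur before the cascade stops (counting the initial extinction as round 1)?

Round 1 — algae goes locally extinct (initial).
Round 2 — checking thresholds:
  brine shrimp: 1 of 1 neighbours ≥ 1, goes locally extinct.
  gobies: 1 of 2 neighbours < 2, holds.
Round 3 — no new extinctions; cascade stops.

2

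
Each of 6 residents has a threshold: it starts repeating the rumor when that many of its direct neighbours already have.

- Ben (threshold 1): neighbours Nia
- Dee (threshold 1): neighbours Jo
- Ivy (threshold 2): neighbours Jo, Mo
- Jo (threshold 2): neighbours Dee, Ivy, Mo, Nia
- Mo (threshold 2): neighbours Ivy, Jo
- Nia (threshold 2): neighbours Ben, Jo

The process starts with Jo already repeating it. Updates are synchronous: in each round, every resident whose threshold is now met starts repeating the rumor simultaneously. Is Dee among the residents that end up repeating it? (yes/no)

yes

Round 1 — Jo starts repeating the rumor (initial).
Round 2 — checking thresholds:
  Dee: 1 of 1 neighbours ≥ 1, starts repeating the rumor.
  Ivy: 1 of 2 neighbours < 2, holds.
  Mo: 1 of 2 neighbours < 2, holds.
  Nia: 1 of 2 neighbours < 2, holds.
Round 3 — no new spreads; cascade stops.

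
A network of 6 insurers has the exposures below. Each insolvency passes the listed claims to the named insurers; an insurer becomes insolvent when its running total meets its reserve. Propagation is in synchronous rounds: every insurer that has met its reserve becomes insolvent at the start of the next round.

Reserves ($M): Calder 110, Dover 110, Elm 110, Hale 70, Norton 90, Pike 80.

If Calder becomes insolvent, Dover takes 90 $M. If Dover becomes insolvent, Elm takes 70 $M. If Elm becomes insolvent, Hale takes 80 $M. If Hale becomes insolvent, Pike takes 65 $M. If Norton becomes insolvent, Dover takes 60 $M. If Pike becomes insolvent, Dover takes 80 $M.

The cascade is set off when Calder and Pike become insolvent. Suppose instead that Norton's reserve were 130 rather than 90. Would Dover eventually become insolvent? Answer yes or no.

With Norton's reserve at 130:
Round 1 — Calder, Pike become insolvent (initial).
  Dover: +90+80 → 170 ≥ 110
Round 2 — Dover becomes insolvent.
  Elm: +70 → 70 < 110
No further insolvencies.

yes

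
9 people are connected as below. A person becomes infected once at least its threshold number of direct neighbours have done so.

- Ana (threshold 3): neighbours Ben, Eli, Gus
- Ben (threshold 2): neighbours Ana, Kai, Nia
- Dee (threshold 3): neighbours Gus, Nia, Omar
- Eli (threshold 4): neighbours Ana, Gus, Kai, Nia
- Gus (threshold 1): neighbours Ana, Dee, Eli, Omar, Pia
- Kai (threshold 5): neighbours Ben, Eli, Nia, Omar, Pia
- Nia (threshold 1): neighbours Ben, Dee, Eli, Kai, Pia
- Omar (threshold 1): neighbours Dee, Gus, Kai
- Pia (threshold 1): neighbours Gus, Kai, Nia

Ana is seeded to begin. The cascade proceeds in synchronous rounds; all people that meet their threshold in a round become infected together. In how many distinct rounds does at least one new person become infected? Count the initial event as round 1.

Round 1 — Ana becomes infected (initial).
Round 2 — checking thresholds:
  Ben: 1 of 3 neighbours < 2, holds.
  Eli: 1 of 4 neighbours < 4, holds.
  Gus: 1 of 5 neighbours ≥ 1, becomes infected.
Round 3 — checking thresholds:
  Ben: 1 of 3 neighbours < 2, holds.
  Dee: 1 of 3 neighbours < 3, holds.
  Eli: 2 of 4 neighbours < 4, holds.
  Omar: 1 of 3 neighbours ≥ 1, becomes infected.
  Pia: 1 of 3 neighbours ≥ 1, becomes infected.
Round 4 — checking thresholds:
  Ben: 1 of 3 neighbours < 2, holds.
  Dee: 2 of 3 neighbours < 3, holds.
  Eli: 2 of 4 neighbours < 4, holds.
  Kai: 2 of 5 neighbours < 5, holds.
  Nia: 1 of 5 neighbours ≥ 1, becomes infected.
Round 5 — checking thresholds:
  Ben: 2 of 3 neighbours ≥ 2, becomes infected.
  Dee: 3 of 3 neighbours ≥ 3, becomes infected.
  Eli: 3 of 4 neighbours < 4, holds.
  Kai: 3 of 5 neighbours < 5, holds.
Round 6 — no new infections; cascade stops.

5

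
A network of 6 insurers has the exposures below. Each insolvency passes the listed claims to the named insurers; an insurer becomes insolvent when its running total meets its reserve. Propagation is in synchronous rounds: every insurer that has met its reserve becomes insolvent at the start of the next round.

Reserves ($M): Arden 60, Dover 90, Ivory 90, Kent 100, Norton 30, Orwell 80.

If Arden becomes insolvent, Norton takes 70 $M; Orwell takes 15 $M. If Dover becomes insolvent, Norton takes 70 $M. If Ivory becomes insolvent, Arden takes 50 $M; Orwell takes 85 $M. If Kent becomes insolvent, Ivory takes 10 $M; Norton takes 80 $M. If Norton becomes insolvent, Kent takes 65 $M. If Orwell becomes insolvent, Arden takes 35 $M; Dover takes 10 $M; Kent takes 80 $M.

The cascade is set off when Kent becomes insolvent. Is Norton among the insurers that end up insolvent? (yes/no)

yes

Round 1 — Kent becomes insolvent (initial).
  Ivory: +10 → 10 < 90
  Norton: +80 → 80 ≥ 30
Round 2 — Norton becomes insolvent.
No further insolvencies.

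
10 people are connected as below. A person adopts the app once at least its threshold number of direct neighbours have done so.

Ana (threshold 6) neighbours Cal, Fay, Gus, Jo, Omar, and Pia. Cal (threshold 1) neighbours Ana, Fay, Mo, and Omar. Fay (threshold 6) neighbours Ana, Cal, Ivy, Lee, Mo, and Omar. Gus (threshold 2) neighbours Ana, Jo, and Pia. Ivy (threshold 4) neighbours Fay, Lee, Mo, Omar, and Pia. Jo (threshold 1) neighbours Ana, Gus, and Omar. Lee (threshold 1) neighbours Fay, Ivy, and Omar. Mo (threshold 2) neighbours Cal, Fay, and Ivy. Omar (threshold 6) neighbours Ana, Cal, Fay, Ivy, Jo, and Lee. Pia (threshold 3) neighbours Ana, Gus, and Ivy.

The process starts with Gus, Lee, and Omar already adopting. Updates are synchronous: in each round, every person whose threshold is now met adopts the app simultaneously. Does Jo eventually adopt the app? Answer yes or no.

Round 1 — Gus, Lee, Omar adopt the app (initial).
Round 2 — checking thresholds:
  Ana: 2 of 6 neighbours < 6, holds.
  Cal: 1 of 4 neighbours ≥ 1, adopts the app.
  Fay: 2 of 6 neighbours < 6, holds.
  Ivy: 2 of 5 neighbours < 4, holds.
  Jo: 2 of 3 neighbours ≥ 1, adopts the app.
  Pia: 1 of 3 neighbours < 3, holds.
Round 3 — no new adoptions; cascade stops.

yes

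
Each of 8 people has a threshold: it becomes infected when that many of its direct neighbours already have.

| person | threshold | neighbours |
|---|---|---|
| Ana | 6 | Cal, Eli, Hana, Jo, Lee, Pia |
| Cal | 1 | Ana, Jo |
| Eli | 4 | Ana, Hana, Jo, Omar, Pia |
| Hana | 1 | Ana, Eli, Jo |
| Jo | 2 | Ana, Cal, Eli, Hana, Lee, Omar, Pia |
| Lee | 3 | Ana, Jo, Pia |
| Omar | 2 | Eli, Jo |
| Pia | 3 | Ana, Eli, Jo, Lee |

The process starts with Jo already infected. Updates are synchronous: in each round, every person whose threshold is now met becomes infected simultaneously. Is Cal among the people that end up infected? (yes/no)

Round 1 — Jo becomes infected (initial).
Round 2 — checking thresholds:
  Ana: 1 of 6 neighbours < 6, below threshold.
  Cal: 1 of 2 neighbours ≥ 1, becomes infected.
  Eli: 1 of 5 neighbours < 4, below threshold.
  Hana: 1 of 3 neighbours ≥ 1, becomes infected.
  Lee: 1 of 3 neighbours < 3, below threshold.
  Omar: 1 of 2 neighbours < 2, below threshold.
  Pia: 1 of 4 neighbours < 3, below threshold.
Round 3 — no new infections; cascade stops.

yes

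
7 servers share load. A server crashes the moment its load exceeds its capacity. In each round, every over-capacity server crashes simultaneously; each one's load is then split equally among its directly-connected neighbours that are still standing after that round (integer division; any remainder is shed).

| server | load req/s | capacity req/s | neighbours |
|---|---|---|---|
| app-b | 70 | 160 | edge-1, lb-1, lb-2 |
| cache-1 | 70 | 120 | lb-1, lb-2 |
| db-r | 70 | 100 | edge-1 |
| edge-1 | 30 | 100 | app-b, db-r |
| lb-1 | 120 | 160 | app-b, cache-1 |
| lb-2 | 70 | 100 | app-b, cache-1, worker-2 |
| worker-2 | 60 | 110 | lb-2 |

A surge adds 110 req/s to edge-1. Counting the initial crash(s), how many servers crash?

2

Round 1 — edge-1 at 140 > 100. edge-1 crashes.
  edge-1 sheds 140 req/s to app-b, db-r: 70 each.
    app-b: 70+70 = 140 ≤ 160
    db-r: 70+70 = 140 > 100
Round 2 — db-r crashes.
  db-r sheds 140 req/s: no online neighbours, lost.
No further crashes.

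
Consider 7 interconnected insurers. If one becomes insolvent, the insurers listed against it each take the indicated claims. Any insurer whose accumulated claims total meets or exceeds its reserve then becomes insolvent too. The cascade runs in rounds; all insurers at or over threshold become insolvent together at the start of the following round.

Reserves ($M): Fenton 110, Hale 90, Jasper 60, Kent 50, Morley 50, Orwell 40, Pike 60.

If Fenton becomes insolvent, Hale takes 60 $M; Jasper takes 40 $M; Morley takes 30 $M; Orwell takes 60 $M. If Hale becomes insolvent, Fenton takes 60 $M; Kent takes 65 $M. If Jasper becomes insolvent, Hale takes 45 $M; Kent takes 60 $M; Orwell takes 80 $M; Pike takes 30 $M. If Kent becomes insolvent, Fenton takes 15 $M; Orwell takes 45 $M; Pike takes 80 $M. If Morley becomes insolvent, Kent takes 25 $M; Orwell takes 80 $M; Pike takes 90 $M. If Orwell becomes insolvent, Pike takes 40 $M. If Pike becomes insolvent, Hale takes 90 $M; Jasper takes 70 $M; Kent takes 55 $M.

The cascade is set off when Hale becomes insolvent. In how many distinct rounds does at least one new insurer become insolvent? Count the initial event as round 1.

Round 1 — Hale becomes insolvent (initial).
  Fenton: +60 → 60 < 110
  Kent: +65 → 65 ≥ 50
Round 2 — Kent becomes insolvent.
  Fenton: +15 → 75 < 110
  Orwell: +45 → 45 ≥ 40
  Pike: +80 → 80 ≥ 60
Round 3 — Orwell, Pike become insolvent.
  Jasper: +70 → 70 ≥ 60
Round 4 — Jasper becomes insolvent.
No further insolvencies.

4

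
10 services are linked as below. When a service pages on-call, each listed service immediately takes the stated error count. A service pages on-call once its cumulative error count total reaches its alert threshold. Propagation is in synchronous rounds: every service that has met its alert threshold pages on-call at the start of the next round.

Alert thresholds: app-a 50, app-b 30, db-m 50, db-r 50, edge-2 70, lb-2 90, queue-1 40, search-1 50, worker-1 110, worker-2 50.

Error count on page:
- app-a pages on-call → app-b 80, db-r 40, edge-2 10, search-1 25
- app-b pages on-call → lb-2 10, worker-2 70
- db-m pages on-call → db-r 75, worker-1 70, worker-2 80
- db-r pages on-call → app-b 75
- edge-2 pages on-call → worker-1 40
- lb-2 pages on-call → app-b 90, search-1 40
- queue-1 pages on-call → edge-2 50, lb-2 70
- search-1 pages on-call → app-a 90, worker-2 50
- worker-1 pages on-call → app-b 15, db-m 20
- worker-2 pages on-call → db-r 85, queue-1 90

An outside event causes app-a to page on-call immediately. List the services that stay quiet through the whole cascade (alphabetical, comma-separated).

db-m, edge-2, lb-2, search-1, worker-1

Round 1 — app-a pages on-call (initial).
  app-b: +80 → 80 ≥ 30
  db-r: +40 → 40 < 50
  edge-2: +10 → 10 < 70
  search-1: +25 → 25 < 50
Round 2 — app-b pages on-call.
  lb-2: +10 → 10 < 90
  worker-2: +70 → 70 ≥ 50
Round 3 — worker-2 pages on-call.
  db-r: +85 → 125 ≥ 50
  queue-1: +90 → 90 ≥ 40
Round 4 — db-r, queue-1 page on-call.
  edge-2: +50 → 60 < 70
  lb-2: +70 → 80 < 90
No further pages.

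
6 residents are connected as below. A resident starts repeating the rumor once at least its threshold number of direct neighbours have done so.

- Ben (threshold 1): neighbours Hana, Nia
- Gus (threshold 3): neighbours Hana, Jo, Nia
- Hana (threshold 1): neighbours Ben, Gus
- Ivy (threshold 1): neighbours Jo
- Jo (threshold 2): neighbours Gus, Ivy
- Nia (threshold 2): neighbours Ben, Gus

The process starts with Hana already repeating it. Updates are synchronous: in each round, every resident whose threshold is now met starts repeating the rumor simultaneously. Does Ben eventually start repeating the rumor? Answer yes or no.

yes

Round 1 — Hana starts repeating the rumor (initial).
Round 2 — checking thresholds:
  Ben: 1 of 2 neighbours ≥ 1, starts repeating the rumor.
  Gus: 1 of 3 neighbours < 3, not yet.
Round 3 — no new spreads; cascade stops.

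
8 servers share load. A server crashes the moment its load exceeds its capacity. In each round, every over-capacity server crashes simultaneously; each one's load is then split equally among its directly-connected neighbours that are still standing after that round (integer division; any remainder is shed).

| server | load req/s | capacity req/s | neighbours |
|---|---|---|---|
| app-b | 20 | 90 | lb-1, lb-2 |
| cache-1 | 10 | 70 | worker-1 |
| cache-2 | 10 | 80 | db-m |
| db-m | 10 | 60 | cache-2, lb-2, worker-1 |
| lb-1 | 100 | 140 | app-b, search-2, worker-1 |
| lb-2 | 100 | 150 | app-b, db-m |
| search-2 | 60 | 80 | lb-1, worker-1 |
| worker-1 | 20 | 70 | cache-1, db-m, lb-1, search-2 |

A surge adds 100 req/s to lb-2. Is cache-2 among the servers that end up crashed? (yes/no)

no

Round 1 — lb-2 at 200 > 150. lb-2 crashes.
  lb-2 sheds 200 req/s to app-b, db-m: 100 each.
    app-b: 20+100 = 120 > 90
    db-m: 10+100 = 110 > 60
Round 2 — app-b, db-m crash.
  app-b sheds 120 req/s to lb-1: 120 each.
    lb-1: 100+120 = 220 > 140
  db-m sheds 110 req/s to cache-2, worker-1: 55 each.
    cache-2: 10+55 = 65 ≤ 80
    worker-1: 20+55 = 75 > 70
Round 3 — lb-1, worker-1 crash.
  lb-1 sheds 220 req/s to search-2: 220 each.
    search-2: 60+220 = 280 > 80
  worker-1 sheds 75 req/s to cache-1, search-2: 37 each (1 lost).
    cache-1: 10+37 = 47 ≤ 70
    search-2: 280+37 = 317 > 80
Round 4 — search-2 crashes.
  search-2 sheds 317 req/s: no online neighbours, lost.
No further crashes.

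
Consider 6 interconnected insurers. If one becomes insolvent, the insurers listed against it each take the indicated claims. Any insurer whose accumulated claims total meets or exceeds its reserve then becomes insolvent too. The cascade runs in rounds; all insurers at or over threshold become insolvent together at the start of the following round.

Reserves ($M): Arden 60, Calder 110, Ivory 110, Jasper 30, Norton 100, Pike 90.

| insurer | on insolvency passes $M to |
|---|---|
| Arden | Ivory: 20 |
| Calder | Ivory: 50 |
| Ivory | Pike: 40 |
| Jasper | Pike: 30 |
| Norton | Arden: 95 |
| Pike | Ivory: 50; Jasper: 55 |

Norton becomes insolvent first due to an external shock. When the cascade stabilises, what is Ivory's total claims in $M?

20

Round 1 — Norton becomes insolvent (initial).
  Arden: +95 → 95 ≥ 60
Round 2 — Arden becomes insolvent.
  Ivory: +20 → 20 < 110
No further insolvencies.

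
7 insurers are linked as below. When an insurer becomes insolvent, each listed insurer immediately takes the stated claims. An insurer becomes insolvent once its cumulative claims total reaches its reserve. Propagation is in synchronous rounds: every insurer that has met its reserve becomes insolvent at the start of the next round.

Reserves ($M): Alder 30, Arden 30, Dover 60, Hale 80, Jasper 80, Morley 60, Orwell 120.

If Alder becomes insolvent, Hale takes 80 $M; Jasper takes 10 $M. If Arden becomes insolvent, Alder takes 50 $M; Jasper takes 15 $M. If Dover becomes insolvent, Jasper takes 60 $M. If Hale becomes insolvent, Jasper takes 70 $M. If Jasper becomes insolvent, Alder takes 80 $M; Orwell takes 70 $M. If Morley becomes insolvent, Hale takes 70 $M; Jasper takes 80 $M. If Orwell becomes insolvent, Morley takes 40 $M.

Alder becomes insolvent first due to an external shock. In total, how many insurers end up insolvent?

Round 1 — Alder becomes insolvent (initial).
  Hale: +80 → 80 ≥ 80
  Jasper: +10 → 10 < 80
Round 2 — Hale becomes insolvent.
  Jasper: +70 → 80 ≥ 80
Round 3 — Jasper becomes insolvent.
  Orwell: +70 → 70 < 120
No further insolvencies.

3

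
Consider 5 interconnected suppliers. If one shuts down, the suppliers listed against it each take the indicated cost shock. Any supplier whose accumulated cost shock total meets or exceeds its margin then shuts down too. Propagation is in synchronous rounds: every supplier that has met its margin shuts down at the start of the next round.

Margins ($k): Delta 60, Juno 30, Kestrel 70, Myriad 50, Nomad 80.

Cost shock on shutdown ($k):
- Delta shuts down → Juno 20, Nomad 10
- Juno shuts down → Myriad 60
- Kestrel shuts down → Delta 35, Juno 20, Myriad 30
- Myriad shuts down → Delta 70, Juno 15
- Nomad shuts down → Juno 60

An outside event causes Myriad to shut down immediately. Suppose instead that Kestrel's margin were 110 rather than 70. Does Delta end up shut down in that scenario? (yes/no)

yes

With Kestrel's margin at 110:
Round 1 — Myriad shuts down (initial).
  Delta: +70 → 70 ≥ 60
  Juno: +15 → 15 < 30
Round 2 — Delta shuts down.
  Juno: +20 → 35 ≥ 30
  Nomad: +10 → 10 < 80
Round 3 — Juno shuts down.
No further shutdowns.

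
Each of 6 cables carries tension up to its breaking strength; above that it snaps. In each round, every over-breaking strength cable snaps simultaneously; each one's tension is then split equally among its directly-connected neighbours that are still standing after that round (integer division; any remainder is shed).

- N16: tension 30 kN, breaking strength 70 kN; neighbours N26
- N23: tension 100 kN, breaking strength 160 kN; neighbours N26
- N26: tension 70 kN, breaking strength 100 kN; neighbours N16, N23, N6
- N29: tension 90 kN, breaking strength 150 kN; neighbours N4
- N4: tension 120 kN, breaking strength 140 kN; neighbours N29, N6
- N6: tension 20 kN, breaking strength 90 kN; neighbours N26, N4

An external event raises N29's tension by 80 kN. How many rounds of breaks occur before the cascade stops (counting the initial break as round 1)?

5

Round 1 — N29 at 170 > 150. N29 snaps.
  N29 sheds 170 kN to N4: 170 each.
    N4: 120+170 = 290 > 140
Round 2 — N4 snaps.
  N4 sheds 290 kN to N6: 290 each.
    N6: 20+290 = 310 > 90
Round 3 — N6 snaps.
  N6 sheds 310 kN to N26: 310 each.
    N26: 70+310 = 380 > 100
Round 4 — N26 snaps.
  N26 sheds 380 kN to N16, N23: 190 each.
    N16: 30+190 = 220 > 70
    N23: 100+190 = 290 > 160
Round 5 — N16, N23 snap.
  N16 sheds 220 kN: no online neighbours, lost.
  N23 sheds 290 kN: no online neighbours, lost.
No further breaks.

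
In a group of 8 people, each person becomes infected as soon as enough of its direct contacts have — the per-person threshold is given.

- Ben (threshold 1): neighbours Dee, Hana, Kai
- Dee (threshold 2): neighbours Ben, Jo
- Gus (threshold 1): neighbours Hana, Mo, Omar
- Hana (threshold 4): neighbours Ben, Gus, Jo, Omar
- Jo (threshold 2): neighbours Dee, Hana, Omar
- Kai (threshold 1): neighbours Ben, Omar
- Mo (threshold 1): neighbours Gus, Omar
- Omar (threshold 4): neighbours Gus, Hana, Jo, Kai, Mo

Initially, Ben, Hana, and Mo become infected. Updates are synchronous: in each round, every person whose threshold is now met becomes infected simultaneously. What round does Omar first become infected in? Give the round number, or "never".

3

Round 1 — Ben, Hana, Mo become infected (initial).
Round 2 — checking thresholds:
  Dee: 1 of 2 neighbours < 2, below threshold.
  Gus: 2 of 3 neighbours ≥ 1, becomes infected.
  Jo: 1 of 3 neighbours < 2, below threshold.
  Kai: 1 of 2 neighbours ≥ 1, becomes infected.
  Omar: 2 of 5 neighbours < 4, below threshold.
Round 3 — checking thresholds:
  Dee: 1 of 2 neighbours < 2, below threshold.
  Jo: 1 of 3 neighbours < 2, below threshold.
  Omar: 4 of 5 neighbours ≥ 4, becomes infected.
Round 4 — checking thresholds:
  Dee: 1 of 2 neighbours < 2, below threshold.
  Jo: 2 of 3 neighbours ≥ 2, becomes infected.
Round 5 — checking thresholds:
  Dee: 2 of 2 neighbours ≥ 2, becomes infected.
Round 6 — no new infections; cascade stops.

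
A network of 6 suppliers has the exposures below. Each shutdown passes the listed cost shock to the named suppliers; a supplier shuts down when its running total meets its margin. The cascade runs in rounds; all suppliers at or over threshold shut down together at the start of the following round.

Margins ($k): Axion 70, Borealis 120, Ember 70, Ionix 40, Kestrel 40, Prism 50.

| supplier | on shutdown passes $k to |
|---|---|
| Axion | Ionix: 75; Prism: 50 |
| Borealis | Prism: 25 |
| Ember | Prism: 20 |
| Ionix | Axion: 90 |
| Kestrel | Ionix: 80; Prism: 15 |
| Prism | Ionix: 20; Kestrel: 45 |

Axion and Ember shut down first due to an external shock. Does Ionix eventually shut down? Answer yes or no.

Round 1 — Axion, Ember shut down (initial).
  Ionix: +75 → 75 ≥ 40
  Prism: +50+20 → 70 ≥ 50
Round 2 — Ionix, Prism shut down.
  Kestrel: +45 → 45 ≥ 40
Round 3 — Kestrel shuts down.
No further shutdowns.

yes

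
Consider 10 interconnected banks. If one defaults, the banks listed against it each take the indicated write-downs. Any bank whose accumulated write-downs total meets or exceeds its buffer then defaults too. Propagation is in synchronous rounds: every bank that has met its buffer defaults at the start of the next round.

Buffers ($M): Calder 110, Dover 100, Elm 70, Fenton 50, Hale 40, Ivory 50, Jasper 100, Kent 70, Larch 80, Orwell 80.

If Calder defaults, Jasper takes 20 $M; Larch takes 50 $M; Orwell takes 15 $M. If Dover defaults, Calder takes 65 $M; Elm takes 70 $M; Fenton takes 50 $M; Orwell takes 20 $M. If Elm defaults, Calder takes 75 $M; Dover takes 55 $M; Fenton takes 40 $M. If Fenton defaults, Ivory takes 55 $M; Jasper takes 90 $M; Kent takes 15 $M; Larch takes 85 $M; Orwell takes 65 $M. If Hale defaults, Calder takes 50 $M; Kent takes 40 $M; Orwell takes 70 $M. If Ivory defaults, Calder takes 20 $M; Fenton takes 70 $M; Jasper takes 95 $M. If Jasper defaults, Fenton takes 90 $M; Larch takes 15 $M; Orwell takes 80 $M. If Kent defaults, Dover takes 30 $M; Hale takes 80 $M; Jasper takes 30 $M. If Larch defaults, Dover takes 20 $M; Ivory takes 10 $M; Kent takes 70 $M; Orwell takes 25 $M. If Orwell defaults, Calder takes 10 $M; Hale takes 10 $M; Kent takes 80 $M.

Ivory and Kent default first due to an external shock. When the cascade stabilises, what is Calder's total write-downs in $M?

80

Round 1 — Ivory, Kent default (initial).
  Calder: +20 → 20 < 110
  Dover: +30 → 30 < 100
  Fenton: +70 → 70 ≥ 50
  Hale: +80 → 80 ≥ 40
  Jasper: +95+30 → 125 ≥ 100
Round 2 — Fenton, Hale, Jasper default.
  Calder: +50 → 70 < 110
  Larch: +85+15 → 100 ≥ 80
  Orwell: +65+70+80 → 215 ≥ 80
Round 3 — Larch, Orwell default.
  Calder: +10 → 80 < 110
  Dover: +20 → 50 < 100
No further defaults.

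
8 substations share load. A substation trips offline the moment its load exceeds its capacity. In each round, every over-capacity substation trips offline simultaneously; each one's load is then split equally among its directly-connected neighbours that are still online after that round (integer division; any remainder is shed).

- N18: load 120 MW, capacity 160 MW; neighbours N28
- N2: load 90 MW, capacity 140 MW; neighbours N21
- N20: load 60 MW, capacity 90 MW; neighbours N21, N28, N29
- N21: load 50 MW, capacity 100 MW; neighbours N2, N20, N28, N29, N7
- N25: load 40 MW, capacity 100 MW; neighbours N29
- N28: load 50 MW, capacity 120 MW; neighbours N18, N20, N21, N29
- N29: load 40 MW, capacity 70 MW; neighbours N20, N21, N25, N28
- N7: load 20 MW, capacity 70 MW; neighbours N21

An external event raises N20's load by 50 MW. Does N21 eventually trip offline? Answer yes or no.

yes

Round 1 — N20 at 110 > 90. N20 trips offline.
  N20 sheds 110 MW to N21, N28, N29: 36 each (2 lost).
    N21: 50+36 = 86 ≤ 100
    N28: 50+36 = 86 ≤ 120
    N29: 40+36 = 76 > 70
Round 2 — N29 trips offline.
  N29 sheds 76 MW to N21, N25, N28: 25 each (1 lost).
    N21: 86+25 = 111 > 100
    N25: 40+25 = 65 ≤ 100
    N28: 86+25 = 111 ≤ 120
Round 3 — N21 trips offline.
  N21 sheds 111 MW to N2, N28, N7: 37 each.
    N2: 90+37 = 127 ≤ 140
    N28: 111+37 = 148 > 120
    N7: 20+37 = 57 ≤ 70
Round 4 — N28 trips offline.
  N28 sheds 148 MW to N18: 148 each.
    N18: 120+148 = 268 > 160
Round 5 — N18 trips offline.
  N18 sheds 268 MW: no online neighbours, lost.
No further trips.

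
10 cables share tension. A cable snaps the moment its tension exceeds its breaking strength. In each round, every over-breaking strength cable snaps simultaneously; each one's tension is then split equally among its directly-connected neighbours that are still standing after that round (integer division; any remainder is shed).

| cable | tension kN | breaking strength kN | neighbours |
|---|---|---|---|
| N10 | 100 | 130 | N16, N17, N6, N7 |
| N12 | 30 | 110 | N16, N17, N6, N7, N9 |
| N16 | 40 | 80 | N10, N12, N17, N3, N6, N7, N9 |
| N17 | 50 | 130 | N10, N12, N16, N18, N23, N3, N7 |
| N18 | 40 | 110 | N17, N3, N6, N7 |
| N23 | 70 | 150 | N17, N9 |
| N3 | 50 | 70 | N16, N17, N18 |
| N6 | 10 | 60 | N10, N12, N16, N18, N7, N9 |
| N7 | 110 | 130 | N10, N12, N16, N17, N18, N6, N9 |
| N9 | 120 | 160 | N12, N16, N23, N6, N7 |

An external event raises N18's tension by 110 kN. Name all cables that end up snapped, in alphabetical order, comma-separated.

Round 1 — N18 at 150 > 110. N18 snaps.
  N18 sheds 150 kN to N17, N3, N6, N7: 37 each (2 lost).
    N17: 50+37 = 87 ≤ 130
    N3: 50+37 = 87 > 70
    N6: 10+37 = 47 ≤ 60
    N7: 110+37 = 147 > 130
Round 2 — N3, N7 snap.
  N3 sheds 87 kN to N16, N17: 43 each (1 lost).
    N16: 40+43 = 83 > 80
    N17: 87+43 = 130 ≤ 130
  N7 sheds 147 kN to N10, N12, N16, N17, N6, N9: 24 each (3 lost).
    N10: 100+24 = 124 ≤ 130
    N12: 30+24 = 54 ≤ 110
    N16: 83+24 = 107 > 80
    N17: 130+24 = 154 > 130
    N6: 47+24 = 71 > 60
    N9: 120+24 = 144 ≤ 160
Round 3 — N16, N17, N6 snap.
  N16 sheds 107 kN to N10, N12, N9: 35 each (2 lost).
    N10: 124+35 = 159 > 130
    N12: 54+35 = 89 ≤ 110
    N9: 144+35 = 179 > 160
  N17 sheds 154 kN to N10, N12, N23: 51 each (1 lost).
    N10: 159+51 = 210 > 130
    N12: 89+51 = 140 > 110
    N23: 70+51 = 121 ≤ 150
  N6 sheds 71 kN to N10, N12, N9: 23 each (2 lost).
    N10: 210+23 = 233 > 130
    N12: 140+23 = 163 > 110
    N9: 179+23 = 202 > 160
Round 4 — N10, N12, N9 snap.
  N10 sheds 233 kN: no online neighbours, lost.
  N12 sheds 163 kN: no online neighbours, lost.
  N9 sheds 202 kN to N23: 202 each.
    N23: 121+202 = 323 > 150
Round 5 — N23 snaps.
  N23 sheds 323 kN: no online neighbours, lost.
No further breaks.

N10, N12, N16, N17, N18, N23, N3, N6, N7, N9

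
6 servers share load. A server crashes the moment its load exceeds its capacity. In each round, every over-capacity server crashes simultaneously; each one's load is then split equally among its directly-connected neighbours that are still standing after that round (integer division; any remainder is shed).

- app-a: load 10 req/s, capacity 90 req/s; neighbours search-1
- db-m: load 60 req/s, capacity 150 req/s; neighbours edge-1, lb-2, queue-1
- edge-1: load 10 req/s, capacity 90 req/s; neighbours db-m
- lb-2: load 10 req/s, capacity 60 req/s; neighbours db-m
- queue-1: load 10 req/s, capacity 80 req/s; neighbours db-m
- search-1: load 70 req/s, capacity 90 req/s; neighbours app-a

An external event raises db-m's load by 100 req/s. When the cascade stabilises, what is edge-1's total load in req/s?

63

Round 1 — db-m at 160 > 150. db-m crashes.
  db-m sheds 160 req/s to edge-1, lb-2, queue-1: 53 each (1 lost).
    edge-1: 10+53 = 63 ≤ 90
    lb-2: 10+53 = 63 > 60
    queue-1: 10+53 = 63 ≤ 80
Round 2 — lb-2 crashes.
  lb-2 sheds 63 req/s: no online neighbours, lost.
No further crashes.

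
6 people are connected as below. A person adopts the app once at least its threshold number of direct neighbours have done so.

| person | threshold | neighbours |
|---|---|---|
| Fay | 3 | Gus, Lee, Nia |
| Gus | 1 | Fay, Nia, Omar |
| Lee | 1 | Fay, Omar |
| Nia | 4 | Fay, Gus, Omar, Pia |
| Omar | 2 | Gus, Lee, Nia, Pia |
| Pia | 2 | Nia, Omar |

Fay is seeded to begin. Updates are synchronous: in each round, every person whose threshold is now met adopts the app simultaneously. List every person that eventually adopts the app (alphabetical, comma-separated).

Round 1 — Fay adopts the app (initial).
Round 2 — checking thresholds:
  Gus: 1 of 3 neighbours ≥ 1, adopts the app.
  Lee: 1 of 2 neighbours ≥ 1, adopts the app.
  Nia: 1 of 4 neighbours < 4, holds.
Round 3 — checking thresholds:
  Nia: 2 of 4 neighbours < 4, holds.
  Omar: 2 of 4 neighbours ≥ 2, adopts the app.
Round 4 — no new adoptions; cascade stops.

Fay, Gus, Lee, Omar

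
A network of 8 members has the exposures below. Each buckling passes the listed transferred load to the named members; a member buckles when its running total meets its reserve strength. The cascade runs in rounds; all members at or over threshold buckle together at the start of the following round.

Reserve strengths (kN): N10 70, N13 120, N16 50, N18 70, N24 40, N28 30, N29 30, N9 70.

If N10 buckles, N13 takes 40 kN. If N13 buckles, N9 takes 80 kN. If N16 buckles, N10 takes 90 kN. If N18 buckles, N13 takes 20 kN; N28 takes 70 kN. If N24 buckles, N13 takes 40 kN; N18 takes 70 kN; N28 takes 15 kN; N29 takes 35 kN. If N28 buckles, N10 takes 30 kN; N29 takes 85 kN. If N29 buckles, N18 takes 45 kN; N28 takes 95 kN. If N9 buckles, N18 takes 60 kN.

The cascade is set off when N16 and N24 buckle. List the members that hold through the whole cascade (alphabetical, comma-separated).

N13, N9

Round 1 — N16, N24 buckle (initial).
  N10: +90 → 90 ≥ 70
  N13: +40 → 40 < 120
  N18: +70 → 70 ≥ 70
  N28: +15 → 15 < 30
  N29: +35 → 35 ≥ 30
Round 2 — N10, N18, N29 buckle.
  N13: +40+20 → 100 < 120
  N28: +70+95 → 180 ≥ 30
Round 3 — N28 buckles.
No further bucklings.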